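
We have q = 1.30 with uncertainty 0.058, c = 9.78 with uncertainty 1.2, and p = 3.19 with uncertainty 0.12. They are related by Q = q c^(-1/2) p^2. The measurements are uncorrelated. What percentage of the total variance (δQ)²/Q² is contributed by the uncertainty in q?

17.4%

(δQ/Q)² = (1·δq/q)² + (−½·δc/c)² + (2·δp/p)²
  q term: (1×0.0446)² = 0.00199
  c term: (-0.5×0.123)² = 0.00376
  p term: (2×0.0376)² = 0.00566
Total = 0.0114. Share from q = 0.00199/0.0114 = 0.174.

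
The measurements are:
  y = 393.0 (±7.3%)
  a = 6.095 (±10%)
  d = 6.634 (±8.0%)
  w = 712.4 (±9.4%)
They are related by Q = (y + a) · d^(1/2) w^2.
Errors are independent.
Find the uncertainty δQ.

1.07e+08

Let u = y + a = 399.1. δu = √(δy² + δa²) = √(823 + 0.371) = 28.7, so δu/u = 0.0719.
Q is then a monomial in u, d, w:
δQ/Q = √((δu/u)² + (½·δd/d)² + (2·δw/w)²) = √(0.00517 + 0.00160 + 0.0353) = 0.205
Q = 5.217e+08, so δQ = 0.205 × 5.217e+08 = 1.07e+08.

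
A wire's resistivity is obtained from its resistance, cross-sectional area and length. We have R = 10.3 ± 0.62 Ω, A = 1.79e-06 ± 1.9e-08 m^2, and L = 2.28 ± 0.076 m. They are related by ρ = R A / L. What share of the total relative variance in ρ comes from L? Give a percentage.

(δρ/ρ)² = (1·δR/R)² + (1·δA/A)² + (-1·δL/L)²
  R term: (1×0.0602)² = 0.00362
  A term: (1×0.0106)² = 0.000113
  L term: (-1×0.0333)² = 0.00111
Total = 0.00485. Share from L = 0.00111/0.00485 = 0.229.

22.9%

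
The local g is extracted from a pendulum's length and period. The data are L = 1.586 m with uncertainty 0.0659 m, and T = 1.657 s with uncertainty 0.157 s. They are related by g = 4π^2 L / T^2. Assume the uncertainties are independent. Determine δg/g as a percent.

For a monomial g ∝ L, T^-2, fractional errors add in quadrature:
  (1·δL/L)² = (1×0.0416)² = 0.00173;  (-2·δT/T)² = (-2×0.0947)² = 0.0359
δg/g = √(0.0376) = 0.194

19.4%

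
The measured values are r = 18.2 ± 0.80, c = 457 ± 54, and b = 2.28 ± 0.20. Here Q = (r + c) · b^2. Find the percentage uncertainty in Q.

20.9%

Let u = r + c = 475. δu = √(δr² + δc²) = √(0.640 + 2920) = 54.0, so δu/u = 0.114.
Q is then a monomial in u, b:
δQ/Q = √((δu/u)² + (2·δb/b)²) = √(0.0129 + 0.0308) = 0.209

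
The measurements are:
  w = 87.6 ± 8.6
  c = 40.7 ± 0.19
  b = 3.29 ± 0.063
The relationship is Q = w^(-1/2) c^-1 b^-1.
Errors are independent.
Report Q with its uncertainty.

(7.98 ± 0.422) × 10^-4

Products/powers → add relative errors in quadrature, weighted by exponent:
  (−½·δw/w)² = (-0.5×0.0982)² = 0.00241;  (-1·δc/c)² = (-1×0.00467)² = 2.18e-05;  (-1·δb/b)² = (-1×0.0191)² = 0.000367
δQ/Q = √(0.00280) = 0.0529
Q = 0.000798, so δQ = 0.0529 × 0.000798 = 4.22e-05.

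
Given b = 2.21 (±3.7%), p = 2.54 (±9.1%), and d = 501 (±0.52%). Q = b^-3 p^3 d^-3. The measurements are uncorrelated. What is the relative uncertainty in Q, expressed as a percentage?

Products/powers → add relative errors in quadrature, weighted by exponent:
  (-3·δb/b)² = (-3×0.0370)² = 0.0123;  (3·δp/p)² = (3×0.0910)² = 0.0745;  (-3·δd/d)² = (-3×0.00520)² = 0.000243
δQ/Q = √(0.0871) = 0.295

29.5%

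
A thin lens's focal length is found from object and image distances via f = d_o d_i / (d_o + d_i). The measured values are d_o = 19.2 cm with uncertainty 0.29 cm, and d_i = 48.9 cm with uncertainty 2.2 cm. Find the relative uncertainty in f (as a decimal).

0.0167

∂f/∂d_o = (d_i/(d_o+d_i))² = 0.516;  ∂f/∂d_i = (d_o/(d_o+d_i))² = 0.0795
δf = √((∂f/∂d_o · δd_o)² + (∂f/∂d_i · δd_i)²) = √(0.0224 + 0.0306) = 0.230 cm
f = 13.8 cm, so δf/f = 0.230/13.8 = 0.0167.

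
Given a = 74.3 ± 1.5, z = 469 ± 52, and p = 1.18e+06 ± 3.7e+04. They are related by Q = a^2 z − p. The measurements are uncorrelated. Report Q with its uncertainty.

(1.41 ± 0.308) × 10^6

Let w = a^2·z = 2.59e+06. δw/w = √((2·δa/a)² + (1·δz/z)²) = √(0.00163 + 0.0123) = 0.118, so δw = 3.06e+05.
Q = w − p: δQ = √(δw² + δp²) = √(9.33e+10 + 1.37e+09) = 3.08e+05
Q = 1.41e+06.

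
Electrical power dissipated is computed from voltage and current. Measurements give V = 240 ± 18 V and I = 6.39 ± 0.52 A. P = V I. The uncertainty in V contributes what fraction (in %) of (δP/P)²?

45.9%

(δP/P)² = (1·δV/V)² + (1·δI/I)²
  V term: (1×0.0750)² = 0.00562
  I term: (1×0.0814)² = 0.00662
Total = 0.0122. Share from V = 0.00562/0.0122 = 0.459.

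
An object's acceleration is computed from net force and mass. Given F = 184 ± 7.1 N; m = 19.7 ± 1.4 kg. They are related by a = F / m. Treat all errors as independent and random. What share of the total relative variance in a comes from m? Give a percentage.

(δa/a)² = (1·δF/F)² + (-1·δm/m)²
  F term: (1×0.0386)² = 0.00149
  m term: (-1×0.0711)² = 0.00505
Total = 0.00654. Share from m = 0.00505/0.00654 = 0.772.

77.2%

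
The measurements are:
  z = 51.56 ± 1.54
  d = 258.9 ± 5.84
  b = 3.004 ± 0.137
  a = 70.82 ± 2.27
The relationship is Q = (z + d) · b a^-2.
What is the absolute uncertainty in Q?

Let u = z + d = 310.5. δu = √(δz² + δd²) = √(2.37 + 34.1) = 6.04, so δu/u = 0.0195.
Q is then a monomial in u, b, a:
δQ/Q = √((δu/u)² + (1·δb/b)² + (-2·δa/a)²) = √(0.000378 + 0.00208 + 0.00411) = 0.0810
Q = 0.1859, so δQ = 0.0810 × 0.1859 = 0.0151.

0.0151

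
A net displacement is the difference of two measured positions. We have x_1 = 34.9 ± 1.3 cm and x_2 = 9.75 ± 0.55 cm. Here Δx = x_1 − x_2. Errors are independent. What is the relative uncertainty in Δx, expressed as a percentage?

5.61%

Absolute uncertainties add in quadrature for a linear combination:
  (δx_1)² = 1.69;  (δx_2)² = 0.303
δΔx = √(1.99) = 1.41 cm
Δx = 25.1 cm, so δΔx/Δx = 1.41/25.1 = 0.0561.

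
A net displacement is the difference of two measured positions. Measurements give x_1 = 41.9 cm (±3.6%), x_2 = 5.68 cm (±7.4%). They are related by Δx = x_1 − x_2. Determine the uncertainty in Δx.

1.57 cm

Δx is a linear combination, so absolute uncertainties add in quadrature:
  (δx_1)² = 2.28;  (δx_2)² = 0.177
δΔx = √(2.45) = 1.57 cm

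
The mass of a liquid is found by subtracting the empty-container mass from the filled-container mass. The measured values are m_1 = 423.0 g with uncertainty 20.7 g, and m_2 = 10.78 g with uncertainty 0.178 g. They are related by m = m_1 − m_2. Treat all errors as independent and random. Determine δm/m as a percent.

m is a linear combination, so absolute uncertainties add in quadrature:
  (δm_1)² = 428;  (δm_2)² = 0.0317
δm = √(429) = 20.7 g
m = 412.2 g, so δm/m = 20.7/412.2 = 0.0502.

5.02%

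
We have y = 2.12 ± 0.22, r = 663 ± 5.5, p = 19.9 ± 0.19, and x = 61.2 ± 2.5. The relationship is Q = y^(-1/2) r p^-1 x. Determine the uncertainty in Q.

Since Q is a product/quotient, work with relative uncertainties:
  (−½·δy/y)² = (-0.5×0.104)² = 0.00269;  (1·δr/r)² = (1×0.00830)² = 6.88e-05;  (-1·δp/p)² = (-1×0.00955)² = 9.12e-05;  (1·δx/x)² = (1×0.0408)² = 0.00167
δQ/Q = √(0.00452) = 0.0672
Q = 1400, so δQ = 0.0672 × 1400 = 94.2.

94.2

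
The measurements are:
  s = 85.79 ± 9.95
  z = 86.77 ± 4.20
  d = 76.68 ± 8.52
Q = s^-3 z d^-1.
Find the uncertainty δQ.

6.6e-07

Each factor contributes (exponent × relative error)² to (δQ/Q)²:
  (-3·δs/s)² = (-3×0.116)² = 0.121;  (1·δz/z)² = (1×0.0484)² = 0.00234;  (-1·δd/d)² = (-1×0.111)² = 0.0123
δQ/Q = √(0.136) = 0.368
Q = 1.792e-06, so δQ = 0.368 × 1.792e-06 = 6.6e-07.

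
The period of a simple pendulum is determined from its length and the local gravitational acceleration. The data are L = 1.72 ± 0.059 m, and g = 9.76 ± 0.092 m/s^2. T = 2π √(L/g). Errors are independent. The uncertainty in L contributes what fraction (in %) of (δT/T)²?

93.0%

(δT/T)² = (½·δL/L)² + (−½·δg/g)²
  L term: (0.5×0.0343)² = 0.000294
  g term: (-0.5×0.00943)² = 2.22e-05
Total = 0.000316. Share from L = 0.000294/0.000316 = 0.930.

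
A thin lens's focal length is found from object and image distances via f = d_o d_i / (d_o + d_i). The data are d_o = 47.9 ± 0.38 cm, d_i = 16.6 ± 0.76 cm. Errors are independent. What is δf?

0.420 cm

∂f/∂d_o = (d_i/(d_o+d_i))² = 0.0662;  ∂f/∂d_i = (d_o/(d_o+d_i))² = 0.552
δf = √((∂f/∂d_o · δd_o)² + (∂f/∂d_i · δd_i)²) = √(0.000634 + 0.176) = 0.420 cm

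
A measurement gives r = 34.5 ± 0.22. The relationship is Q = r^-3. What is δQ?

Relative error in a monomial: (δQ/Q)² = Σ (nᵢ · δxᵢ/xᵢ)².
  (-3·δr/r)² = (-3×0.00638)² = 0.000366
δQ/Q = √(0.000366) = 0.0191
Q = 2.44e-05, so δQ = 0.0191 × 2.44e-05 = 4.66e-07.

4.66e-07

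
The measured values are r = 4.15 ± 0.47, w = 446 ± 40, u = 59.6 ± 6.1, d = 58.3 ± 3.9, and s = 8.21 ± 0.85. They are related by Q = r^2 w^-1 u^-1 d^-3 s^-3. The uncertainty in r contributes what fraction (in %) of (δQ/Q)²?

24.8%

(δQ/Q)² = (2·δr/r)² + (-1·δw/w)² + (-1·δu/u)² + (-3·δd/d)² + (-3·δs/s)²
  r term: (2×0.113)² = 0.0513
  w term: (-1×0.0897)² = 0.00804
  u term: (-1×0.102)² = 0.0105
  d term: (-3×0.0669)² = 0.0403
  s term: (-3×0.104)² = 0.0965
Total = 0.207. Share from r = 0.0513/0.207 = 0.248.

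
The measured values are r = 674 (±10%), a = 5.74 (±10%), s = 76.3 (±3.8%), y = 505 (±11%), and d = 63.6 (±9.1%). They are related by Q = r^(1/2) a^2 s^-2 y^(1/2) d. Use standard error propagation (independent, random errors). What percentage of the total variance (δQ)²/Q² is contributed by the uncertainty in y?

(δQ/Q)² = (½·δr/r)² + (2·δa/a)² + (-2·δs/s)² + (½·δy/y)² + (1·δd/d)²
  r term: (0.5×0.100)² = 0.00250
  a term: (2×0.100)² = 0.0400
  s term: (-2×0.0380)² = 0.00578
  y term: (0.5×0.110)² = 0.00302
  d term: (1×0.0910)² = 0.00828
Total = 0.0596. Share from y = 0.00302/0.0596 = 0.0508.

5.08%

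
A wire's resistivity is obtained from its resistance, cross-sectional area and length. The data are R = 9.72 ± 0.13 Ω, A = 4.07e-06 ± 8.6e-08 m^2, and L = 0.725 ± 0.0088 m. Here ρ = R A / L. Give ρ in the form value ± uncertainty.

Each factor contributes (exponent × relative error)² to (δρ/ρ)²:
  (1·δR/R)² = (1×0.0134)² = 0.000179;  (1·δA/A)² = (1×0.0211)² = 0.000446;  (-1·δL/L)² = (-1×0.0121)² = 0.000147
δρ/ρ = √(0.000773) = 0.0278
ρ = 5.46e-05 Ω·m, so δρ = 0.0278 × 5.46e-05 = 1.52e-06 Ω·m.

(5.46 ± 0.152) × 10^-5 Ω·m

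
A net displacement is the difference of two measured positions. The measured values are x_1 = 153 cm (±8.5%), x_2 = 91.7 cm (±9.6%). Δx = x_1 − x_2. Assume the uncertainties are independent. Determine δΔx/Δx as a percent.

25.6%

Each term contributes (cᵢ δxᵢ)² to (δΔx)²:
  (δx_1)² = 169;  (δx_2)² = 77.5
δΔx = √(247) = 15.7 cm
Δx = 61.3 cm, so δΔx/Δx = 15.7/61.3 = 0.256.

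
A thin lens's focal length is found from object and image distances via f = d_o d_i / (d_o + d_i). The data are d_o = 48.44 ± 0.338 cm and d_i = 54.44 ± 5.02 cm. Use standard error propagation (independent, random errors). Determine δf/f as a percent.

∂f/∂d_o = (d_i/(d_o+d_i))² = 0.280;  ∂f/∂d_i = (d_o/(d_o+d_i))² = 0.222
δf = √((∂f/∂d_o · δd_o)² + (∂f/∂d_i · δd_i)²) = √(0.00896 + 1.24) = 1.12 cm
f = 25.63 cm, so δf/f = 1.12/25.63 = 0.0436.

4.36%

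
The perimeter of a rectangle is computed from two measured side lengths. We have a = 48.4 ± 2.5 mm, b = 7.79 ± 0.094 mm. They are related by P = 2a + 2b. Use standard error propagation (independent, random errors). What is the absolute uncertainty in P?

For a sum/difference, combine absolute errors in quadrature:
  (2·δa)² = 25.0;  (2·δb)² = 0.0353
δP = √(25.0) = 5.00 mm

5.00 mm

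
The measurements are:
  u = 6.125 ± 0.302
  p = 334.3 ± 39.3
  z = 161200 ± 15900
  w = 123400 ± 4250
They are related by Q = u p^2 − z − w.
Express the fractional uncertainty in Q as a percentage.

Let h = u·p^2 = 684500. δh/h = √((1·δu/u)² + (2·δp/p)²) = √(0.00243 + 0.0553) = 0.240, so δh = 1.64e+05.
Q = h − z − w: δQ = √(δh² + δz² + δw²) = √(2.7e+10 + 2.53e+08 + 1.81e+07) = 1.65e+05
Q = 399900, so δQ/Q = 1.65e+05/399900 = 0.413.

41.3%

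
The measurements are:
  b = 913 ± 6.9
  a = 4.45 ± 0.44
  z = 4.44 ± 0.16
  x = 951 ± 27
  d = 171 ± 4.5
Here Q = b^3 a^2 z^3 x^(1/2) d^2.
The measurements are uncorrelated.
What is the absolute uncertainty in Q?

Products/powers → add relative errors in quadrature, weighted by exponent:
  (3·δb/b)² = (3×0.00756)² = 0.000514;  (2·δa/a)² = (2×0.0989)² = 0.0391;  (3·δz/z)² = (3×0.0360)² = 0.0117;  (½·δx/x)² = (0.5×0.0284)² = 0.000202;  (2·δd/d)² = (2×0.0263)² = 0.00277
δQ/Q = √(0.0543) = 0.233
Q = 1.19e+18, so δQ = 0.233 × 1.19e+18 = 2.77e+17.

2.77e+17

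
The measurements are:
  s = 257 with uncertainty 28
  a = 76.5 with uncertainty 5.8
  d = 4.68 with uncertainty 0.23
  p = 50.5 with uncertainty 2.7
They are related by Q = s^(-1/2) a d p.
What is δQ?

Since Q is a product/quotient, work with relative uncertainties:
  (−½·δs/s)² = (-0.5×0.109)² = 0.00297;  (1·δa/a)² = (1×0.0758)² = 0.00575;  (1·δd/d)² = (1×0.0491)² = 0.00242;  (1·δp/p)² = (1×0.0535)² = 0.00286
δQ/Q = √(0.0140) = 0.118
Q = 1130, so δQ = 0.118 × 1130 = 133.

133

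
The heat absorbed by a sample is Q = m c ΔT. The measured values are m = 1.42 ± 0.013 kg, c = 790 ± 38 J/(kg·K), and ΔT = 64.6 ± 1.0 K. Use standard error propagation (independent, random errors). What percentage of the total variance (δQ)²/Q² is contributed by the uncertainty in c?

(δQ/Q)² = (1·δm/m)² + (1·δc/c)² + (1·δΔT/ΔT)²
  m term: (1×0.00915)² = 8.38e-05
  c term: (1×0.0481)² = 0.00231
  ΔT term: (1×0.0155)² = 0.000240
Total = 0.00264. Share from c = 0.00231/0.00264 = 0.877.

87.7%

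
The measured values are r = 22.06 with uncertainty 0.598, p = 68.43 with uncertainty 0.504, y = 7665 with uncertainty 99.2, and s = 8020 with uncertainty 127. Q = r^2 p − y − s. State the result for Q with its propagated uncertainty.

17620 ± 1830

Let w = r^2·p = 33300. δw/w = √((2·δr/r)² + (1·δp/p)²) = √(0.00294 + 5.42e-05) = 0.0547, so δw = 1820.
Q = w − y − s: δQ = √(δw² + δy² + δs²) = √(3.32e+06 + 9840 + 16100) = 1830
Q = 17620.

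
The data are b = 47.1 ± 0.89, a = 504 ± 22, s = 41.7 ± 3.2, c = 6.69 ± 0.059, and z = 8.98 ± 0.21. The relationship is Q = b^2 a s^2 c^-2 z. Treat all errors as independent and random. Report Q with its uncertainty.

(3.90 ± 0.650) × 10^8

Q is a product of powers, so relative uncertainties combine in quadrature:
  (2·δb/b)² = (2×0.0189)² = 0.00143;  (1·δa/a)² = (1×0.0437)² = 0.00191;  (2·δs/s)² = (2×0.0767)² = 0.0236;  (-2·δc/c)² = (-2×0.00882)² = 0.000311;  (1·δz/z)² = (1×0.0234)² = 0.000547
δQ/Q = √(0.0277) = 0.167
Q = 3.9e+08, so δQ = 0.167 × 3.9e+08 = 6.5e+07.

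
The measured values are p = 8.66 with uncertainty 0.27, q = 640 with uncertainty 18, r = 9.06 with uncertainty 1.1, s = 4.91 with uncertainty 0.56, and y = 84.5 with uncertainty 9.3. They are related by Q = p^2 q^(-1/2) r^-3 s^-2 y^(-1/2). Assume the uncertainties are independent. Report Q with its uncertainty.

Each factor contributes (exponent × relative error)² to (δQ/Q)²:
  (2·δp/p)² = (2×0.0312)² = 0.00389;  (−½·δq/q)² = (-0.5×0.0281)² = 0.000198;  (-3·δr/r)² = (-3×0.121)² = 0.133;  (-2·δs/s)² = (-2×0.114)² = 0.0520;  (−½·δy/y)² = (-0.5×0.110)² = 0.00303
δQ/Q = √(0.192) = 0.438
Q = 1.8e-05, so δQ = 0.438 × 1.8e-05 = 7.88e-06.

(1.80 ± 0.788) × 10^-5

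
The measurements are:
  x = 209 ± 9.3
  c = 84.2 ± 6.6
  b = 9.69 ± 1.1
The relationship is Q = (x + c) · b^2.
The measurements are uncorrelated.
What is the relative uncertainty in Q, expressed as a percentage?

Let u = x + c = 293. δu = √(δx² + δc²) = √(86.5 + 43.6) = 11.4, so δu/u = 0.0389.
Q is then a monomial in u, b:
δQ/Q = √((δu/u)² + (2·δb/b)²) = √(0.00151 + 0.0515) = 0.230

23.0%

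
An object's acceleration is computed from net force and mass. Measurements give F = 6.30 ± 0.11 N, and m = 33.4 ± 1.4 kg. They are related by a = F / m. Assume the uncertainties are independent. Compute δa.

Each factor contributes (exponent × relative error)² to (δa/a)²:
  (1·δF/F)² = (1×0.0175)² = 0.000305;  (-1·δm/m)² = (-1×0.0419)² = 0.00176
δa/a = √(0.00206) = 0.0454
a = 0.189 m/s^2, so δa = 0.0454 × 0.189 = 0.00856 m/s^2.

0.00856 m/s^2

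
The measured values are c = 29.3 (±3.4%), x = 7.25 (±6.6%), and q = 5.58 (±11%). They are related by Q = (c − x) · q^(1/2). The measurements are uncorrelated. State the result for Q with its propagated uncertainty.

52.1 ± 3.88

Let u = c − x = 22.1. δu = √(δc² + δx²) = √(0.992 + 0.229) = 1.11, so δu/u = 0.0501.
Q is then a monomial in u, q:
δQ/Q = √((δu/u)² + (½·δq/q)²) = √(0.00251 + 0.00302) = 0.0744
Q = 52.1, so δQ = 0.0744 × 52.1 = 3.88.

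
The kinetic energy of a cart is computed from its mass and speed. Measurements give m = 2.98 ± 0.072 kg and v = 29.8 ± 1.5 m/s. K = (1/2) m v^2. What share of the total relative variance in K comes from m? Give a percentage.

(δK/K)² = (1·δm/m)² + (2·δv/v)²
  m term: (1×0.0242)² = 0.000584
  v term: (2×0.0503)² = 0.0101
Total = 0.0107. Share from m = 0.000584/0.0107 = 0.0545.

5.45%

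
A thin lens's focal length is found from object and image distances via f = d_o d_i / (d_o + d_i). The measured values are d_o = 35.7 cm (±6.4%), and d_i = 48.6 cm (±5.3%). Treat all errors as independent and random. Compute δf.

∂f/∂d_o = (d_i/(d_o+d_i))² = 0.332;  ∂f/∂d_i = (d_o/(d_o+d_i))² = 0.179
δf = √((∂f/∂d_o · δd_o)² + (∂f/∂d_i · δd_i)²) = √(0.577 + 0.213) = 0.889 cm

0.889 cm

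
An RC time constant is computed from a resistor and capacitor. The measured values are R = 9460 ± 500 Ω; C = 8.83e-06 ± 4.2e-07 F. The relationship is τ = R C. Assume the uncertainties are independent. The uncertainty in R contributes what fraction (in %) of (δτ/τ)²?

55.3%

(δτ/τ)² = (1·δR/R)² + (1·δC/C)²
  R term: (1×0.0529)² = 0.00279
  C term: (1×0.0476)² = 0.00226
Total = 0.00506. Share from R = 0.00279/0.00506 = 0.553.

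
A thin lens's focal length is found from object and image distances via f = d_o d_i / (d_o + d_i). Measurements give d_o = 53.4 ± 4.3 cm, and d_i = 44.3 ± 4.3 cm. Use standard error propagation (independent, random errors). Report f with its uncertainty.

∂f/∂d_o = (d_i/(d_o+d_i))² = 0.206;  ∂f/∂d_i = (d_o/(d_o+d_i))² = 0.299
δf = √((∂f/∂d_o · δd_o)² + (∂f/∂d_i · δd_i)²) = √(0.782 + 1.65) = 1.56 cm
f = 24.2 cm.

24.2 ± 1.56 cm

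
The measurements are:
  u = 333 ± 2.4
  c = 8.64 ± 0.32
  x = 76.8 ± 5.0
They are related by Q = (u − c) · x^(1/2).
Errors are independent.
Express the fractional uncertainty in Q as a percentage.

Let w = u − c = 324. δw = √(δu² + δc²) = √(5.76 + 0.102) = 2.42, so δw/w = 0.00746.
Q is then a monomial in w, x:
δQ/Q = √((δw/w)² + (½·δx/x)²) = √(5.57e-05 + 0.00106) = 0.0334

3.34%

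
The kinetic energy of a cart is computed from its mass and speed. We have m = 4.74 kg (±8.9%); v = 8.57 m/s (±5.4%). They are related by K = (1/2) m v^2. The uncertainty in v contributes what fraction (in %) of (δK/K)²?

59.6%

(δK/K)² = (1·δm/m)² + (2·δv/v)²
  m term: (1×0.0890)² = 0.00792
  v term: (2×0.0540)² = 0.0117
Total = 0.0196. Share from v = 0.0117/0.0196 = 0.596.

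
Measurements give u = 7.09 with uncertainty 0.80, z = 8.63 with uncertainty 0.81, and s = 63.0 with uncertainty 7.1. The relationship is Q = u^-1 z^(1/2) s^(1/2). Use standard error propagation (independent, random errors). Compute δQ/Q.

0.135

For a monomial Q ∝ u^-1, z^(1/2), s^(1/2), fractional errors add in quadrature:
  (-1·δu/u)² = (-1×0.113)² = 0.0127;  (½·δz/z)² = (0.5×0.0939)² = 0.00220;  (½·δs/s)² = (0.5×0.113)² = 0.00318
δQ/Q = √(0.0181) = 0.135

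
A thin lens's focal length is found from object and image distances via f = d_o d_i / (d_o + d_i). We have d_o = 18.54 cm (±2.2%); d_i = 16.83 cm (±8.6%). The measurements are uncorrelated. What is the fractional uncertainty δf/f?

0.0463

∂f/∂d_o = (d_i/(d_o+d_i))² = 0.226;  ∂f/∂d_i = (d_o/(d_o+d_i))² = 0.275
δf = √((∂f/∂d_o · δd_o)² + (∂f/∂d_i · δd_i)²) = √(0.00853 + 0.158) = 0.408 cm
f = 8.822 cm, so δf/f = 0.408/8.822 = 0.0463.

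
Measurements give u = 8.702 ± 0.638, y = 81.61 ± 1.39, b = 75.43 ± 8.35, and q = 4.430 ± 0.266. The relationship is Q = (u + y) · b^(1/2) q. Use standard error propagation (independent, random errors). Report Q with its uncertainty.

Let w = u + y = 90.31. δw = √(δu² + δy²) = √(0.407 + 1.93) = 1.53, so δw/w = 0.0169.
Q is then a monomial in w, b, q:
δQ/Q = √((δw/w)² + (½·δb/b)² + (1·δq/q)²) = √(0.000287 + 0.00306 + 0.00361) = 0.0834
Q = 3475, so δQ = 0.0834 × 3475 = 290.

3475 ± 290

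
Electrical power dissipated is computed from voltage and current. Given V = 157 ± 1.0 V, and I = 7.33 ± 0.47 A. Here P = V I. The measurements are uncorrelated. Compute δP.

74.2 W

Relative error in a monomial: (δP/P)² = Σ (nᵢ · δxᵢ/xᵢ)².
  (1·δV/V)² = (1×0.00637)² = 4.06e-05;  (1·δI/I)² = (1×0.0641)² = 0.00411
δP/P = √(0.00415) = 0.0644
P = 1150 W, so δP = 0.0644 × 1150 = 74.2 W.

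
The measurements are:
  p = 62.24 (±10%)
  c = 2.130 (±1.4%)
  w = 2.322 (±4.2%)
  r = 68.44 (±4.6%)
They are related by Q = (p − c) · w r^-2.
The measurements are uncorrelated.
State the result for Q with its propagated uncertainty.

0.02980 ± 0.00431

Let u = p − c = 60.11. δu = √(δp² + δc²) = √(38.7 + 0.000889) = 6.22, so δu/u = 0.104.
Q is then a monomial in u, w, r:
δQ/Q = √((δu/u)² + (1·δw/w)² + (-2·δr/r)²) = √(0.0107 + 0.00176 + 0.00846) = 0.145
Q = 0.02980, so δQ = 0.145 × 0.02980 = 0.00431.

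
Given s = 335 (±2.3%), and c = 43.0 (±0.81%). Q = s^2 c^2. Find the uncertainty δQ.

Relative error in a monomial: (δQ/Q)² = Σ (nᵢ · δxᵢ/xᵢ)².
  (2·δs/s)² = (2×0.0230)² = 0.00212;  (2·δc/c)² = (2×0.00810)² = 0.000262
δQ/Q = √(0.00238) = 0.0488
Q = 2.08e+08, so δQ = 0.0488 × 2.08e+08 = 1.01e+07.

1.01e+07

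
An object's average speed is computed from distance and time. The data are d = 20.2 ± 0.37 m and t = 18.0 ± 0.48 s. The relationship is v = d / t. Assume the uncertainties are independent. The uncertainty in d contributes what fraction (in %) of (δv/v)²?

(δv/v)² = (1·δd/d)² + (-1·δt/t)²
  d term: (1×0.0183)² = 0.000336
  t term: (-1×0.0267)² = 0.000711
Total = 0.00105. Share from d = 0.000336/0.00105 = 0.321.

32.1%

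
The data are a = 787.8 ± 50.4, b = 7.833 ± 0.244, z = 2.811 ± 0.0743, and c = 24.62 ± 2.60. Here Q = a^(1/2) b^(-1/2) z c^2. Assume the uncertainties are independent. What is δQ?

3690

Products/powers → add relative errors in quadrature, weighted by exponent:
  (½·δa/a)² = (0.5×0.0640)² = 0.00102;  (−½·δb/b)² = (-0.5×0.0312)² = 0.000243;  (1·δz/z)² = (1×0.0264)² = 0.000699;  (2·δc/c)² = (2×0.106)² = 0.0446
δQ/Q = √(0.0466) = 0.216
Q = 17090, so δQ = 0.216 × 17090 = 3690.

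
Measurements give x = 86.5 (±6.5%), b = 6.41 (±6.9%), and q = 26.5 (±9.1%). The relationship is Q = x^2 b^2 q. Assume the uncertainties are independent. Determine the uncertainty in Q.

Products/powers → add relative errors in quadrature, weighted by exponent:
  (2·δx/x)² = (2×0.0650)² = 0.0169;  (2·δb/b)² = (2×0.0690)² = 0.0190;  (1·δq/q)² = (1×0.0910)² = 0.00828
δQ/Q = √(0.0442) = 0.210
Q = 8.15e+06, so δQ = 0.210 × 8.15e+06 = 1.71e+06.

1.71e+06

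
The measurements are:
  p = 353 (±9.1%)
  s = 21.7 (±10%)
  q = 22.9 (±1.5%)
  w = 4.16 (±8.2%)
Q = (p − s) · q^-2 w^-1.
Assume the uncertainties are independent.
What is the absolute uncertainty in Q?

0.0198

Let u = p − s = 331. δu = √(δp² + δs²) = √(1030 + 4.71) = 32.2, so δu/u = 0.0972.
Q is then a monomial in u, q, w:
δQ/Q = √((δu/u)² + (-2·δq/q)² + (-1·δw/w)²) = √(0.00944 + 0.000900 + 0.00672) = 0.131
Q = 0.152, so δQ = 0.131 × 0.152 = 0.0198.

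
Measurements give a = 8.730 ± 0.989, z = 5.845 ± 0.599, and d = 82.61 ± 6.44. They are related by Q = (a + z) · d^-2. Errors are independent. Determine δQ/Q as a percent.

17.5%

Let u = a + z = 14.57. δu = √(δa² + δz²) = √(0.978 + 0.359) = 1.16, so δu/u = 0.0793.
Q is then a monomial in u, d:
δQ/Q = √((δu/u)² + (-2·δd/d)²) = √(0.00629 + 0.0243) = 0.175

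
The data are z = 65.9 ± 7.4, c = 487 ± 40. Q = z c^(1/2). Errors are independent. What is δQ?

174

Products/powers → add relative errors in quadrature, weighted by exponent:
  (1·δz/z)² = (1×0.112)² = 0.0126;  (½·δc/c)² = (0.5×0.0821)² = 0.00169
δQ/Q = √(0.0143) = 0.120
Q = 1450, so δQ = 0.120 × 1450 = 174.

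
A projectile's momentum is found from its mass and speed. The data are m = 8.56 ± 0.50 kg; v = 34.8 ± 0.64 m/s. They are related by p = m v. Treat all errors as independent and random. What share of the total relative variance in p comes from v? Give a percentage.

9.02%

(δp/p)² = (1·δm/m)² + (1·δv/v)²
  m term: (1×0.0584)² = 0.00341
  v term: (1×0.0184)² = 0.000338
Total = 0.00375. Share from v = 0.000338/0.00375 = 0.0902.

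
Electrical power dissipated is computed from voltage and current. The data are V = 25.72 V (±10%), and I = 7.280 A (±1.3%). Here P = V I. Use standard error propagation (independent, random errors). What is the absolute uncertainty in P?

Relative error in a monomial: (δP/P)² = Σ (nᵢ · δxᵢ/xᵢ)².
  (1·δV/V)² = (1×0.100)² = 0.0100;  (1·δI/I)² = (1×0.0130)² = 0.000169
δP/P = √(0.0102) = 0.101
P = 187.2 W, so δP = 0.101 × 187.2 = 18.9 W.

18.9 W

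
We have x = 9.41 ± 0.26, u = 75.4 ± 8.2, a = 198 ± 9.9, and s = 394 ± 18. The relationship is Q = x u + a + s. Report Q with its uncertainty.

Let p = x·u = 710. δp/p = √((1·δx/x)² + (1·δu/u)²) = √(0.000763 + 0.0118) = 0.112, so δp = 79.6.
Q = p + a + s: δQ = √(δp² + δa² + δs²) = √(6340 + 98.0 + 324) = 82.2
Q = 1300.

1300 ± 82.2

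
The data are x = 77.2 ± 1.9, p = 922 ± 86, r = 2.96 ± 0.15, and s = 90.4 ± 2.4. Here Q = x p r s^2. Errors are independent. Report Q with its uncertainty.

Products/powers → add relative errors in quadrature, weighted by exponent:
  (1·δx/x)² = (1×0.0246)² = 0.000606;  (1·δp/p)² = (1×0.0933)² = 0.00870;  (1·δr/r)² = (1×0.0507)² = 0.00257;  (2·δs/s)² = (2×0.0265)² = 0.00282
δQ/Q = √(0.0147) = 0.121
Q = 1.72e+09, so δQ = 0.121 × 1.72e+09 = 2.09e+08.

(1.72 ± 0.209) × 10^9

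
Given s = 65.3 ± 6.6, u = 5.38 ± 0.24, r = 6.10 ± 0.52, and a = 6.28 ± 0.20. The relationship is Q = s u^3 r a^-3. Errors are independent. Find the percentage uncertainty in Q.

Products/powers → add relative errors in quadrature, weighted by exponent:
  (1·δs/s)² = (1×0.101)² = 0.0102;  (3·δu/u)² = (3×0.0446)² = 0.0179;  (1·δr/r)² = (1×0.0852)² = 0.00727;  (-3·δa/a)² = (-3×0.0318)² = 0.00913
δQ/Q = √(0.0445) = 0.211

21.1%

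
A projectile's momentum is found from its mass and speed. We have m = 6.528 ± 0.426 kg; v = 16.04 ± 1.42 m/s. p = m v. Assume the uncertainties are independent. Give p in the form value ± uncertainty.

Relative error in a monomial: (δp/p)² = Σ (nᵢ · δxᵢ/xᵢ)².
  (1·δm/m)² = (1×0.0653)² = 0.00426;  (1·δv/v)² = (1×0.0885)² = 0.00784
δp/p = √(0.0121) = 0.110
p = 104.7 kg·m/s, so δp = 0.110 × 104.7 = 11.5 kg·m/s.

104.7 ± 11.5 kg·m/s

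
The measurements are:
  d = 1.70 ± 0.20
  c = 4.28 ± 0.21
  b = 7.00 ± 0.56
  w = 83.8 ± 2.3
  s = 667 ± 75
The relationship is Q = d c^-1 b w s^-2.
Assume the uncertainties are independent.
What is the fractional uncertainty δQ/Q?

0.272

Q is a product of powers, so relative uncertainties combine in quadrature:
  (1·δd/d)² = (1×0.118)² = 0.0138;  (-1·δc/c)² = (-1×0.0491)² = 0.00241;  (1·δb/b)² = (1×0.0800)² = 0.00640;  (1·δw/w)² = (1×0.0274)² = 0.000753;  (-2·δs/s)² = (-2×0.112)² = 0.0506
δQ/Q = √(0.0740) = 0.272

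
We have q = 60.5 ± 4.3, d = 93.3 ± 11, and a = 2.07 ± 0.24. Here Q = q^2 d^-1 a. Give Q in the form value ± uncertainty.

For a monomial Q ∝ q^2, d^-1, a, fractional errors add in quadrature:
  (2·δq/q)² = (2×0.0711)² = 0.0202;  (-1·δd/d)² = (-1×0.118)² = 0.0139;  (1·δa/a)² = (1×0.116)² = 0.0134
δQ/Q = √(0.0475) = 0.218
Q = 81.2, so δQ = 0.218 × 81.2 = 17.7.

81.2 ± 17.7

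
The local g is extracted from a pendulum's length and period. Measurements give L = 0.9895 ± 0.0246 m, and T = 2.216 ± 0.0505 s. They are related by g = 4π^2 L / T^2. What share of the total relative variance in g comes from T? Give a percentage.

77.1%

(δg/g)² = (1·δL/L)² + (-2·δT/T)²
  L term: (1×0.0249)² = 0.000618
  T term: (-2×0.0228)² = 0.00208
Total = 0.00270. Share from T = 0.00208/0.00270 = 0.771.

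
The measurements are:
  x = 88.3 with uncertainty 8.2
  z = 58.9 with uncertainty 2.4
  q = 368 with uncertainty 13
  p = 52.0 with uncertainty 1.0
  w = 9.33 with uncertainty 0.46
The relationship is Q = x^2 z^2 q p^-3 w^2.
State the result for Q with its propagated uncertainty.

Q is a product of powers, so relative uncertainties combine in quadrature:
  (2·δx/x)² = (2×0.0929)² = 0.0345;  (2·δz/z)² = (2×0.0407)² = 0.00664;  (1·δq/q)² = (1×0.0353)² = 0.00125;  (-3·δp/p)² = (-3×0.0192)² = 0.00333;  (2·δw/w)² = (2×0.0493)² = 0.00972
δQ/Q = √(0.0554) = 0.235
Q = 6.16e+06, so δQ = 0.235 × 6.16e+06 = 1.45e+06.

(6.16 ± 1.45) × 10^6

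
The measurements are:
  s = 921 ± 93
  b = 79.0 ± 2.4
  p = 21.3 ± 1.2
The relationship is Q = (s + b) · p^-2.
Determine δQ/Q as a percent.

14.6%

Let u = s + b = 1000. δu = √(δs² + δb²) = √(8650 + 5.76) = 93.0, so δu/u = 0.0930.
Q is then a monomial in u, p:
δQ/Q = √((δu/u)² + (-2·δp/p)²) = √(0.00865 + 0.0127) = 0.146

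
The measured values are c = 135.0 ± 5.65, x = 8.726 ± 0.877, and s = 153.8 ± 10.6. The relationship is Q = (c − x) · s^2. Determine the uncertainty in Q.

4.33e+05

Let u = c − x = 126.3. δu = √(δc² + δx²) = √(31.9 + 0.769) = 5.72, so δu/u = 0.0453.
Q is then a monomial in u, s:
δQ/Q = √((δu/u)² + (2·δs/s)²) = √(0.00205 + 0.0190) = 0.145
Q = 2.987e+06, so δQ = 0.145 × 2.987e+06 = 4.33e+05.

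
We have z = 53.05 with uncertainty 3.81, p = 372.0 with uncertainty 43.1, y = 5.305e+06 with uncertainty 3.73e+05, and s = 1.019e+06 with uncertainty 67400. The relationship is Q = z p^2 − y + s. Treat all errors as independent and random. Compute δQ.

Let w = z·p^2 = 7.341e+06. δw/w = √((1·δz/z)² + (2·δp/p)²) = √(0.00516 + 0.0537) = 0.243, so δw = 1.78e+06.
Q = w − y + s: δQ = √(δw² + δy² + δs²) = √(3.17e+12 + 1.39e+11 + 4.54e+09) = 1.82e+06

1.82e+06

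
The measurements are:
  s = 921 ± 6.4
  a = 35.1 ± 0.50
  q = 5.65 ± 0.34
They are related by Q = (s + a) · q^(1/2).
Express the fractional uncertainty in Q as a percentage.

3.08%

Let u = s + a = 956. δu = √(δs² + δa²) = √(41.0 + 0.250) = 6.42, so δu/u = 0.00671.
Q is then a monomial in u, q:
δQ/Q = √((δu/u)² + (½·δq/q)²) = √(4.51e-05 + 0.000905) = 0.0308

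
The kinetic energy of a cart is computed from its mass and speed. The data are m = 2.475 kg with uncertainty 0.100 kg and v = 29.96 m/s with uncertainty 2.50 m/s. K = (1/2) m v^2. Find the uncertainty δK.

191 J

Each factor contributes (exponent × relative error)² to (δK/K)²:
  (1·δm/m)² = (1×0.0404)² = 0.00163;  (2·δv/v)² = (2×0.0834)² = 0.0279
δK/K = √(0.0295) = 0.172
K = 1111 J, so δK = 0.172 × 1111 = 191 J.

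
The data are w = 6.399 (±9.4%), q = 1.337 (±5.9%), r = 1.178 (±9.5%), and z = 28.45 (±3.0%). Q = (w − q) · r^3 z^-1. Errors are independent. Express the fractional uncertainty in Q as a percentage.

Let u = w − q = 5.062. δu = √(δw² + δq²) = √(0.362 + 0.00622) = 0.607, so δu/u = 0.120.
Q is then a monomial in u, r, z:
δQ/Q = √((δu/u)² + (3·δr/r)² + (-1·δz/z)²) = √(0.0144 + 0.0812 + 0.000900) = 0.311

31.1%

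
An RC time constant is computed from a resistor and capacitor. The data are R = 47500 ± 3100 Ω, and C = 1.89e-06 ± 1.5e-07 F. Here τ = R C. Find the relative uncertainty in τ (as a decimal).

0.103

τ is a product of powers, so relative uncertainties combine in quadrature:
  (1·δR/R)² = (1×0.0653)² = 0.00426;  (1·δC/C)² = (1×0.0794)² = 0.00630
δτ/τ = √(0.0106) = 0.103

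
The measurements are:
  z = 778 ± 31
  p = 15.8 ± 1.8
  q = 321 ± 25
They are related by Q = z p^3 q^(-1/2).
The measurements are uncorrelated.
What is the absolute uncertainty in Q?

59300

For a monomial Q ∝ z, p^3, q^(-1/2), fractional errors add in quadrature:
  (1·δz/z)² = (1×0.0398)² = 0.00159;  (3·δp/p)² = (3×0.114)² = 0.117;  (−½·δq/q)² = (-0.5×0.0779)² = 0.00152
δQ/Q = √(0.120) = 0.346
Q = 1.71e+05, so δQ = 0.346 × 1.71e+05 = 59300.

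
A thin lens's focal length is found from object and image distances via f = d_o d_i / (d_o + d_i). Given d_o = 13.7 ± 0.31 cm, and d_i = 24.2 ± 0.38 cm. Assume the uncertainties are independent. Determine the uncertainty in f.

∂f/∂d_o = (d_i/(d_o+d_i))² = 0.408;  ∂f/∂d_i = (d_o/(d_o+d_i))² = 0.131
δf = √((∂f/∂d_o · δd_o)² + (∂f/∂d_i · δd_i)²) = √(0.0160 + 0.00247) = 0.136 cm

0.136 cm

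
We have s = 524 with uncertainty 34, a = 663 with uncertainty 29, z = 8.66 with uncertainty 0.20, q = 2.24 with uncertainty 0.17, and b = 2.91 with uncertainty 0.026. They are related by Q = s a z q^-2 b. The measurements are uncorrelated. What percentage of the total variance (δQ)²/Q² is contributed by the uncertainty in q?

77.4%

(δQ/Q)² = (1·δs/s)² + (1·δa/a)² + (1·δz/z)² + (-2·δq/q)² + (1·δb/b)²
  s term: (1×0.0649)² = 0.00421
  a term: (1×0.0437)² = 0.00191
  z term: (1×0.0231)² = 0.000533
  q term: (-2×0.0759)² = 0.0230
  b term: (1×0.00893)² = 7.98e-05
Total = 0.0298. Share from q = 0.0230/0.0298 = 0.774.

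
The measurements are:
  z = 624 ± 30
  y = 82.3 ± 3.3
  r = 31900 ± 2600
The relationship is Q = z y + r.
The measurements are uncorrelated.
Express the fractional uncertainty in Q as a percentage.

4.97%

Let p = z·y = 51400. δp/p = √((1·δz/z)² + (1·δy/y)²) = √(0.00231 + 0.00161) = 0.0626, so δp = 3220.
Q = p + r: δQ = √(δp² + δr²) = √(1.03e+07 + 6.76e+06) = 4130
Q = 83300, so δQ/Q = 4130/83300 = 0.0497.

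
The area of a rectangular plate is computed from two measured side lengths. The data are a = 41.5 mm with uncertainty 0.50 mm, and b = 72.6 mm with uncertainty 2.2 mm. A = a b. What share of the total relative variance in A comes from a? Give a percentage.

13.7%

(δA/A)² = (1·δa/a)² + (1·δb/b)²
  a term: (1×0.0120)² = 0.000145
  b term: (1×0.0303)² = 0.000918
Total = 0.00106. Share from a = 0.000145/0.00106 = 0.137.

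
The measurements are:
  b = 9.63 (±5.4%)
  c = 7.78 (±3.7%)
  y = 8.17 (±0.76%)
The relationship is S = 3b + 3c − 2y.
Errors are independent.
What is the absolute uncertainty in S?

1.79

Each term contributes (cᵢ δxᵢ)² to (δS)²:
  (3·δb)² = 2.43;  (3·δc)² = 0.746;  (2·δy)² = 0.0154
δS = √(3.19) = 1.79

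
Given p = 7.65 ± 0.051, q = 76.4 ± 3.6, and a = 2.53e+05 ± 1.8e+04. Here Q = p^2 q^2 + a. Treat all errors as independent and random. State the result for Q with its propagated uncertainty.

Let w = p^2·q^2 = 3.42e+05. δw/w = √((2·δp/p)² + (2·δq/q)²) = √(0.000178 + 0.00888) = 0.0952, so δw = 32500.
Q = w + a: δQ = √(δw² + δa²) = √(1.06e+09 + 3.24e+08) = 37200
Q = 5.95e+05.

(5.95 ± 0.372) × 10^5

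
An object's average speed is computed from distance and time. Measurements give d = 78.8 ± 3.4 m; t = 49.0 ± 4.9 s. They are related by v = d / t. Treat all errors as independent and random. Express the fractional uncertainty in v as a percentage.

Since v is a product/quotient, work with relative uncertainties:
  (1·δd/d)² = (1×0.0431)² = 0.00186;  (-1·δt/t)² = (-1×0.100)² = 0.0100
δv/v = √(0.0119) = 0.109

10.9%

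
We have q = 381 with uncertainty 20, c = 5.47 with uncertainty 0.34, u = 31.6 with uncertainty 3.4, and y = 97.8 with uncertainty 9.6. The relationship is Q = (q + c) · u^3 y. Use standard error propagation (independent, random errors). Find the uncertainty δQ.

4.07e+08

Let w = q + c = 386. δw = √(δq² + δc²) = √(400 + 0.116) = 20.0, so δw/w = 0.0518.
Q is then a monomial in w, u, y:
δQ/Q = √((δw/w)² + (3·δu/u)² + (1·δy/y)²) = √(0.00268 + 0.104 + 0.00964) = 0.341
Q = 1.19e+09, so δQ = 0.341 × 1.19e+09 = 4.07e+08.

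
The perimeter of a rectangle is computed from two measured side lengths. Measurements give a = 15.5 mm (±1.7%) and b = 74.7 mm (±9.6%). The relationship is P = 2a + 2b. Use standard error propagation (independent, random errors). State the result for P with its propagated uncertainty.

P is a linear combination, so absolute uncertainties add in quadrature:
  (2·δa)² = 0.278;  (2·δb)² = 206
δP = √(206) = 14.4 mm
P = 180 mm.

180 ± 14.4 mm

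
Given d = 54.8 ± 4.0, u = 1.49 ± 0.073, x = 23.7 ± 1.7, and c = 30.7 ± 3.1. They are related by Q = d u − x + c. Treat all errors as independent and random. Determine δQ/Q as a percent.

9.03%

Let p = d·u = 81.7. δp/p = √((1·δd/d)² + (1·δu/u)²) = √(0.00533 + 0.00240) = 0.0879, so δp = 7.18.
Q = p − x + c: δQ = √(δp² + δx² + δc²) = √(51.5 + 2.89 + 9.61) = 8.00
Q = 88.7, so δQ/Q = 8.00/88.7 = 0.0903.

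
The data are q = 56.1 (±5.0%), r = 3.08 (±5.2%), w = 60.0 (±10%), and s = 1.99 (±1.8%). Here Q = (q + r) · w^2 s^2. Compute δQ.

Let u = q + r = 59.2. δu = √(δq² + δr²) = √(7.87 + 0.0257) = 2.81, so δu/u = 0.0475.
Q is then a monomial in u, w, s:
δQ/Q = √((δu/u)² + (2·δw/w)² + (2·δs/s)²) = √(0.00225 + 0.0400 + 0.00130) = 0.209
Q = 8.44e+05, so δQ = 0.209 × 8.44e+05 = 1.76e+05.

1.76e+05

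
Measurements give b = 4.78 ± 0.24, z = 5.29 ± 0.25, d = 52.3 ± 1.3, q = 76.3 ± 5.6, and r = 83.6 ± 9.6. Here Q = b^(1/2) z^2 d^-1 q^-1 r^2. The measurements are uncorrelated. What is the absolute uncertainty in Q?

28.0

For a monomial Q ∝ b^(1/2), z^2, d^-1, q^-1, r^2, fractional errors add in quadrature:
  (½·δb/b)² = (0.5×0.0502)² = 0.000630;  (2·δz/z)² = (2×0.0473)² = 0.00893;  (-1·δd/d)² = (-1×0.0249)² = 0.000618;  (-1·δq/q)² = (-1×0.0734)² = 0.00539;  (2·δr/r)² = (2×0.115)² = 0.0527
δQ/Q = √(0.0683) = 0.261
Q = 107, so δQ = 0.261 × 107 = 28.0.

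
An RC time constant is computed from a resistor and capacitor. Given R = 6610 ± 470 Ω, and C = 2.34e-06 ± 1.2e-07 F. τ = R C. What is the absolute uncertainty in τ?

Since τ is a product/quotient, work with relative uncertainties:
  (1·δR/R)² = (1×0.0711)² = 0.00506;  (1·δC/C)² = (1×0.0513)² = 0.00263
δτ/τ = √(0.00769) = 0.0877
τ = 0.0155 s, so δτ = 0.0877 × 0.0155 = 0.00136 s.

0.00136 s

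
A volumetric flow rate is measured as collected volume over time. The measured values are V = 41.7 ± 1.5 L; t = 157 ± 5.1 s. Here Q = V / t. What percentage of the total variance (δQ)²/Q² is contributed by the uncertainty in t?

44.9%

(δQ/Q)² = (1·δV/V)² + (-1·δt/t)²
  V term: (1×0.0360)² = 0.00129
  t term: (-1×0.0325)² = 0.00106
Total = 0.00235. Share from t = 0.00106/0.00235 = 0.449.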